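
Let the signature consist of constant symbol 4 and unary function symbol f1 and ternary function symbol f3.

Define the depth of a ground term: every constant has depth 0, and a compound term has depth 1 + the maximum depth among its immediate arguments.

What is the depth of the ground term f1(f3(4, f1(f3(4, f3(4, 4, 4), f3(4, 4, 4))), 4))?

depth(f3(4, 4, 4)) = 1 + max(0, 0, 0) = 1
depth(f3(4, f3(4, 4, 4), f3(4, 4, 4))) = 1 + max(0, 1, 1) = 2
depth(f1(f3(4, f3(4, 4, 4), f3(4, 4, 4)))) = 1 + depth(f3(4, f3(4, 4, 4), f3(4, 4, 4))) = 1 + 2 = 3
depth(f3(4, f1(f3(4, f3(4, 4, 4), f3(4, 4, 4))), 4)) = 1 + max(0, 3, 0) = 4
depth(f1(f3(4, f1(f3(4, f3(4, 4, 4), f3(4, 4, 4))), 4))) = 1 + depth(f3(4, f1(f3(4, f3(4, 4, 4), f3(4, 4, 4))), 4)) = 1 + 4 = 5

5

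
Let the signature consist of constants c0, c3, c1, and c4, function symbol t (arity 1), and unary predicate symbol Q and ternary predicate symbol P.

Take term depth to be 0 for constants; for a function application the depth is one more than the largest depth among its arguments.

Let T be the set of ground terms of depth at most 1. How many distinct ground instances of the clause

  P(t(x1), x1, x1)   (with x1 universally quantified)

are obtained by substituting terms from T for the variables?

Ground terms of depth ≤ 1:
  Let N_k = |{terms of depth ≤ k}|. Then N_0 = 4 and N_k = 4 + N_{k-1} for k ≥ 1 (one summand per function symbol, arity giving the exponent).
  N_0 = 4
  N_1 = 4 + 4 = 8
  Explicitly: c0, c3, c1, c4, t(c0), t(c3), t(c1), t(c4).
So there are 8 ground terms available for substitution.
There is 1 variable to instantiate (x1),  occurring in at least one literal, so different choices give different ground instances.
Number of ground instances = 8.

8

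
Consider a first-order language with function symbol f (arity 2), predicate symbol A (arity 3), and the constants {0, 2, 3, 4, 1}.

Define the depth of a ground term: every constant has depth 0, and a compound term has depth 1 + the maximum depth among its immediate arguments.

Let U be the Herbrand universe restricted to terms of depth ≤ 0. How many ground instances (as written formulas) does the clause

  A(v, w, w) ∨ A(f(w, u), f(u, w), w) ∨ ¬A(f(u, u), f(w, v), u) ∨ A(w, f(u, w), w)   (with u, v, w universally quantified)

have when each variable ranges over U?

125

Ground terms of depth ≤ 0:
  Let N_k = |{terms of depth ≤ k}|. Then N_0 = 5 and N_k = 5 + N_{k-1}^2 for k ≥ 1 (one summand per function symbol, arity giving the exponent).
  N_0 = 5
  Explicitly: 0, 2, 3, 4, 1.
So there are 5 ground terms available for substitution.
The body mentions every one of the 3 quantified variables; since ground terms form a free algebra, no two substitutions collapse to the same formula.
Number of ground instances = 5^3 = 125.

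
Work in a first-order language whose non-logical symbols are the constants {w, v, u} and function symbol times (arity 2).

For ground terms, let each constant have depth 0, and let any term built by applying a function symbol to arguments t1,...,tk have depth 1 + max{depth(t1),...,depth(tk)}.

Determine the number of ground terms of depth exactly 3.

21465

If N_k denotes the number of depth-≤k ground terms, the 3 constants give N_0 = 3, and each function symbol of arity r contributes N_{k-1}^r new terms at level k: N_k = 3 + N_{k-1}^2.
N_0 = 3
N_1 = 3 + 3^2 = 12
N_2 = 3 + 12^2 = 147
N_3 = 3 + 147^2 = 21612
Terms of depth exactly 3: N_3 − N_2 = 21612 − 147 = 21465.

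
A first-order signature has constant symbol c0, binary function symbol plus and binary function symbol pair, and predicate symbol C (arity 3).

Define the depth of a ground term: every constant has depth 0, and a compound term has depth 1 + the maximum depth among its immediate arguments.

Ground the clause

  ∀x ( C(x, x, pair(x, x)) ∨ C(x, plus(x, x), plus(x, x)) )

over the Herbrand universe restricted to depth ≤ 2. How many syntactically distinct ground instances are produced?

19

Ground terms of depth ≤ 2:
  Let N_k = |{terms of depth ≤ k}|. Then N_0 = 1 and N_k = 1 + N_{k-1}^2 + N_{k-1}^2 for k ≥ 1 (one summand per function symbol, arity giving the exponent).
  N_0 = 1
  N_1 = 1 + 1^2 + 1^2 = 3
  N_2 = 1 + 3^2 + 3^2 = 19
So there are 19 ground terms available for substitution.
The clause has 1 distinct variable (x), which appears in the body. In the free term algebra distinct substitutions yield syntactically distinct ground instances.
Number of ground instances = 19.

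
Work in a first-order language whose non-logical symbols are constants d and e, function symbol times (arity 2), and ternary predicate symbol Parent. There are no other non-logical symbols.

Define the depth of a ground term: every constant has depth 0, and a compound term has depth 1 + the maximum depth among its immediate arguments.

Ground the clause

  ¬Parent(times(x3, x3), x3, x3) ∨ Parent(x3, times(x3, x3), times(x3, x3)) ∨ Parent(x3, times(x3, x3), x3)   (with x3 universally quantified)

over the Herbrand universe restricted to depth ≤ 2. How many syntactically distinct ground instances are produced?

38

Ground terms of depth ≤ 2:
  Let N_k = |{terms of depth ≤ k}|. Then N_0 = 2 and N_k = 2 + N_{k-1}^2 for k ≥ 1 (one summand per function symbol, arity giving the exponent).
  N_0 = 2
  N_1 = 2 + 2^2 = 6
  N_2 = 2 + 6^2 = 38
So there are 38 ground terms available for substitution.
The clause has 1 distinct variable (x3), which appears in the body. In the free term algebra distinct substitutions yield syntactically distinct ground instances.
Number of ground instances = 38.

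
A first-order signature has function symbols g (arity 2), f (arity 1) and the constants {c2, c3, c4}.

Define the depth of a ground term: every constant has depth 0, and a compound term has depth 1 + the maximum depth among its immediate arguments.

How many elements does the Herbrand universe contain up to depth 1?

Let N_k = |{terms of depth ≤ k}|. Then N_0 = 3 and N_k = 3 + N_{k-1}^2 + N_{k-1} for k ≥ 1 (one summand per function symbol, arity giving the exponent).
N_0 = 3
N_1 = 3 + 3^2 + 3 = 15

15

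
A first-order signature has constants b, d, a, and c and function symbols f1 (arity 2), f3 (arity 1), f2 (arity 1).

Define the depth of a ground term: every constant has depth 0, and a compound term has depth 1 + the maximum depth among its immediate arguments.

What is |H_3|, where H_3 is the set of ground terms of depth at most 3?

714028

If N_k denotes the number of depth-≤k ground terms, the 4 constants give N_0 = 4, and each function symbol of arity r contributes N_{k-1}^r new terms at level k: N_k = 4 + N_{k-1}^2 + N_{k-1} + N_{k-1}.
N_0 = 4
N_1 = 4 + 4^2 + 4 + 4 = 28
N_2 = 4 + 28^2 + 28 + 28 = 844
N_3 = 4 + 844^2 + 844 + 844 = 714028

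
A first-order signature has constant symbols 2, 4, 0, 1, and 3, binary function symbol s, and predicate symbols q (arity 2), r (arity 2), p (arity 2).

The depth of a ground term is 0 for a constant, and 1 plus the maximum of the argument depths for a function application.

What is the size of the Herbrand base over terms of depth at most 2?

2457075

First count ground terms of depth ≤ 2.
Let N_k count ground terms of depth at most k. Each non-constant term of depth ≤ k is some function symbol applied to depth-≤(k−1) arguments, giving N_k = 5 + N_{k-1}^2.
N_0 = 5
N_1 = 5 + 5^2 = 30
N_2 = 5 + 30^2 = 905
So |H| = 905.
For each predicate symbol, the number of ground atoms is |H| raised to its arity; summing:
  q: 905^2 = 819025;  r: 905^2 = 819025;  p: 905^2 = 819025
Total ground atoms: 819025 + 819025 + 819025 = 2457075.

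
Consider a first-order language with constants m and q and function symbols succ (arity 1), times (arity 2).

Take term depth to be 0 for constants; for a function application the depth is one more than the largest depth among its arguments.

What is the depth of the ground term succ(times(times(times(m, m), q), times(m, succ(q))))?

4

depth(times(m, m)) = 1 + max(0, 0) = 1
depth(times(times(m, m), q)) = 1 + max(1, 0) = 2
depth(succ(q)) = 1 + depth(q) = 1 + 0 = 1
depth(times(m, succ(q))) = 1 + max(0, 1) = 2
depth(times(times(times(m, m), q), times(m, succ(q)))) = 1 + max(2, 2) = 3
depth(succ(times(times(times(m, m), q), times(m, succ(q))))) = 1 + depth(times(times(times(m, m), q), times(m, succ(q)))) = 1 + 3 = 4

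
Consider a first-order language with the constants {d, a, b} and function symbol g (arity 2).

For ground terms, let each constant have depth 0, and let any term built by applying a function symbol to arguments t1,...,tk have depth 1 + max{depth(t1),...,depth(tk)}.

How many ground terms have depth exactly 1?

Count level by level. With function symbols g/2, the terms of depth ≤ k are the 3 constants together with each function applied to depth-≤(k−1) tuples, so N_k = 3 + N_{k-1}^2.
N_0 = 3
N_1 = 3 + 3^2 = 12
Terms of depth exactly 1: N_1 − N_0 = 12 − 3 = 9.

9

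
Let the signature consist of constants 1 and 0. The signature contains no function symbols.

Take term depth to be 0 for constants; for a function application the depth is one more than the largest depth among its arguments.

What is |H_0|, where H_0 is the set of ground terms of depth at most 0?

2

With no function symbols every ground term is a constant, so there are exactly 2 ground terms at every depth bound.
N_0 = 2
Explicitly: 1, 0.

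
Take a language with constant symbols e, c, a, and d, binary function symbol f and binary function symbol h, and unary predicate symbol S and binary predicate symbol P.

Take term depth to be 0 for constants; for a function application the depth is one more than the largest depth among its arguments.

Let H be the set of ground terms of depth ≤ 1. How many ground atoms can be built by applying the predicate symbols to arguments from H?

1332

First count ground terms of depth ≤ 1.
Let N_k count ground terms of depth at most k. Each non-constant term of depth ≤ k is some function symbol applied to depth-≤(k−1) arguments, giving N_k = 4 + N_{k-1}^2 + N_{k-1}^2.
N_0 = 4
N_1 = 4 + 4^2 + 4^2 = 36
So |H| = 36.
A ground atom is a predicate applied to a tuple of terms from H, so the count is the sum over predicates of |H|^arity:
  S: 36;  P: 36^2 = 1296
Total ground atoms: 36 + 1296 = 1332.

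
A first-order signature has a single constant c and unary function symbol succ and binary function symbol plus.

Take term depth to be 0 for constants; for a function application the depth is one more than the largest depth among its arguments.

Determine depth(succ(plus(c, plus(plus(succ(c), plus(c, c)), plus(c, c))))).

depth(succ(c)) = 1 + depth(c) = 1 + 0 = 1
depth(plus(c, c)) = 1 + max(0, 0) = 1
depth(plus(succ(c), plus(c, c))) = 1 + max(1, 1) = 2
depth(plus(plus(succ(c), plus(c, c)), plus(c, c))) = 1 + max(2, 1) = 3
depth(plus(c, plus(plus(succ(c), plus(c, c)), plus(c, c)))) = 1 + max(0, 3) = 4
depth(succ(plus(c, plus(plus(succ(c), plus(c, c)), plus(c, c))))) = 1 + depth(plus(c, plus(plus(succ(c), plus(c, c)), plus(c, c)))) = 1 + 4 = 5

5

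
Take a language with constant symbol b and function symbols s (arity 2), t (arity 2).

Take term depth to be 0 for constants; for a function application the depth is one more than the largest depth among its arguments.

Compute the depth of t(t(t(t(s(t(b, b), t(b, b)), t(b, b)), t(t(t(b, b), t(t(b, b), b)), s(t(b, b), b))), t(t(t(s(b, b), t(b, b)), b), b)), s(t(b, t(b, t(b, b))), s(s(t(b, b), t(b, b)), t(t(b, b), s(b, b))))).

depth(t(b, b)) = 1 + max(0, 0) = 1
depth(s(t(b, b), t(b, b))) = 1 + max(1, 1) = 2
depth(t(s(t(b, b), t(b, b)), t(b, b))) = 1 + max(2, 1) = 3
depth(t(t(b, b), b)) = 1 + max(1, 0) = 2
depth(t(t(b, b), t(t(b, b), b))) = 1 + max(1, 2) = 3
depth(s(t(b, b), b)) = 1 + max(1, 0) = 2
depth(t(t(t(b, b), t(t(b, b), b)), s(t(b, b), b))) = 1 + max(3, 2) = 4
depth(t(t(s(t(b, b), t(b, b)), t(b, b)), t(t(t(b, b), t(t(b, b), b)), s(t(b, b), b)))) = 1 + max(3, 4) = 5
depth(s(b, b)) = 1 + max(0, 0) = 1
depth(t(s(b, b), t(b, b))) = 1 + max(1, 1) = 2
depth(t(t(s(b, b), t(b, b)), b)) = 1 + max(2, 0) = 3
depth(t(t(t(s(b, b), t(b, b)), b), b)) = 1 + max(3, 0) = 4
depth(t(t(t(s(t(b, b), t(b, b)), t(b, b)), t(t(t(b, b), t(t(b, b), b)), s(t(b, b), b))), t(t(t(s(b, b), t(b, b)), b), b))) = 1 + max(5, 4) = 6
depth(t(b, t(b, b))) = 1 + max(0, 1) = 2
depth(t(b, t(b, t(b, b)))) = 1 + max(0, 2) = 3
depth(t(t(b, b), s(b, b))) = 1 + max(1, 1) = 2
depth(s(s(t(b, b), t(b, b)), t(t(b, b), s(b, b)))) = 1 + max(2, 2) = 3
depth(s(t(b, t(b, t(b, b))), s(s(t(b, b), t(b, b)), t(t(b, b), s(b, b))))) = 1 + max(3, 3) = 4
depth(t(t(t(t(s(t(b, b), t(b, b)), t(b, b)), t(t(t(b, b), t(t(b, b), b)), s(t(b, b), b))), t(t(t(s(b, b), t(b, b)), b), b)), s(t(b, t(b, t(b, b))), s(s(t(b, b), t(b, b)), t(t(b, b), s(b, b)))))) = 1 + max(6, 4) = 7

7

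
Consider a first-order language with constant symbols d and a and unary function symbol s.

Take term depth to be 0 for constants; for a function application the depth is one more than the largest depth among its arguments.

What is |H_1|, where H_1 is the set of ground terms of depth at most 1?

4

If N_k denotes the number of depth-≤k ground terms, the 2 constants give N_0 = 2, and each function symbol of arity r contributes N_{k-1}^r new terms at level k: N_k = 2 + N_{k-1}.
N_0 = 2
N_1 = 2 + 2 = 4
Explicitly: d, a, s(d), s(a).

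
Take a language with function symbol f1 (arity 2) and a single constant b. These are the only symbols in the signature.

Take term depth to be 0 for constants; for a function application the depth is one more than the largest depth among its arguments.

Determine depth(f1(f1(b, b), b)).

2

depth(f1(b, b)) = 1 + max(0, 0) = 1
depth(f1(f1(b, b), b)) = 1 + max(1, 0) = 2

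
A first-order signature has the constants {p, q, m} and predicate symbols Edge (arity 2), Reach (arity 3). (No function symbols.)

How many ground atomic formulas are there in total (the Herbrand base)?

With no function symbols, the Herbrand universe is just the 3 constants.
Ground atoms per predicate: Edge: 3^2 = 9, Reach: 3^3 = 27.
Herbrand base size = 9 + 27 = 36.

36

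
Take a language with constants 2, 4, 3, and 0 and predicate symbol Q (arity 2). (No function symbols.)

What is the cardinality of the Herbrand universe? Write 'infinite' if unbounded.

4

There are no function symbols, so every ground term is one of the 4 constants.
The Herbrand universe is {2, 4, 3, 0}, which is finite with 4 elements.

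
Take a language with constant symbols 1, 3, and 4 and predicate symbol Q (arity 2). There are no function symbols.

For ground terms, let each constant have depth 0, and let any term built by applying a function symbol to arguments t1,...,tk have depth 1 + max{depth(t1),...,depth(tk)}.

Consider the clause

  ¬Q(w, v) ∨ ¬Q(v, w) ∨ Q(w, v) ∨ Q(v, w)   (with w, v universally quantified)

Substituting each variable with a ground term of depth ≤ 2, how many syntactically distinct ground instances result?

Ground terms of depth ≤ 2:
  With no function symbols every ground term is a constant, so there are exactly 3 ground terms at every depth bound.
  N_0 = 3
  N_1 = 3
  N_2 = 3
So there are 3 ground terms available for substitution.
The body mentions every one of the 2 quantified variables; since ground terms form a free algebra, no two substitutions collapse to the same formula.
Number of ground instances = 3^2 = 9.

9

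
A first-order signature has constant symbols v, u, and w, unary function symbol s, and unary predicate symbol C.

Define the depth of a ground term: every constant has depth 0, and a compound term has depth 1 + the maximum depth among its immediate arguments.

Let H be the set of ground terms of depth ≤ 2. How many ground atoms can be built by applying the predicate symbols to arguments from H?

First count ground terms of depth ≤ 2.
If N_k denotes the number of depth-≤k ground terms, the 3 constants give N_0 = 3, and each function symbol of arity r contributes N_{k-1}^r new terms at level k: N_k = 3 + N_{k-1}.
N_0 = 3
N_1 = 3 + 3 = 6
N_2 = 3 + 6 = 9
So |H| = 9.
A ground atom is a predicate applied to a tuple of terms from H, so the count is the sum over predicates of |H|^arity:
  C: 9
Total ground atoms: 9.

9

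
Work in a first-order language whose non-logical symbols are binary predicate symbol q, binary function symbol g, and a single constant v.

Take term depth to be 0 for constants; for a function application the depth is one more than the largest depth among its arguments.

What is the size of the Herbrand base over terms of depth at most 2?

First count ground terms of depth ≤ 2.
Let N_k = |{terms of depth ≤ k}|. Then N_0 = 1 and N_k = 1 + N_{k-1}^2 for k ≥ 1 (one summand per function symbol, arity giving the exponent).
N_0 = 1
N_1 = 1 + 1^2 = 2
N_2 = 1 + 2^2 = 5
So |H| = 5.
Ground atoms are formed by filling each argument slot of a predicate with a term from H, so an r-ary predicate gives |H|^r atoms:
  q: 5^2 = 25
Total ground atoms: 25.

25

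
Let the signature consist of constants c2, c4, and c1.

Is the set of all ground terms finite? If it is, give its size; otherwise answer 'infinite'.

There are no function symbols, so every ground term is one of the 3 constants.
The Herbrand universe is {c2, c4, c1}, which is finite with 3 elements.

3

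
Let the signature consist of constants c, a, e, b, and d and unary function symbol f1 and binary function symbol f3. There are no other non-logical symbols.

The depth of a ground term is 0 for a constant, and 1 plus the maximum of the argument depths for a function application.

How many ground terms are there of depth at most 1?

Write N_k for the number of ground terms of depth ≤ k. A term of depth ≤ k is either a constant or a function symbol applied to arguments of depth ≤ k−1, so N_k = 5 + N_{k-1} + N_{k-1}^2.
N_0 = 5
N_1 = 5 + 5 + 5^2 = 35

35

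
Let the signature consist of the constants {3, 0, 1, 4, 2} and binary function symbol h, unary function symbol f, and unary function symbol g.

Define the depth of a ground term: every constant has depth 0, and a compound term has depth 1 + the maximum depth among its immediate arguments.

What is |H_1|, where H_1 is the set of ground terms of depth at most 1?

40

If N_k denotes the number of depth-≤k ground terms, the 5 constants give N_0 = 5, and each function symbol of arity r contributes N_{k-1}^r new terms at level k: N_k = 5 + N_{k-1}^2 + N_{k-1} + N_{k-1}.
N_0 = 5
N_1 = 5 + 5^2 + 5 + 5 = 40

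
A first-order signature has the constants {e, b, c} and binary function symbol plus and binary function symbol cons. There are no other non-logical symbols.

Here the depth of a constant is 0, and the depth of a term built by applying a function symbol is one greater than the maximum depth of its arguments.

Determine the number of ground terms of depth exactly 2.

If N_k denotes the number of depth-≤k ground terms, the 3 constants give N_0 = 3, and each function symbol of arity r contributes N_{k-1}^r new terms at level k: N_k = 3 + N_{k-1}^2 + N_{k-1}^2.
N_0 = 3
N_1 = 3 + 3^2 + 3^2 = 21
N_2 = 3 + 21^2 + 21^2 = 885
Terms of depth exactly 2: N_2 − N_1 = 885 − 21 = 864.

864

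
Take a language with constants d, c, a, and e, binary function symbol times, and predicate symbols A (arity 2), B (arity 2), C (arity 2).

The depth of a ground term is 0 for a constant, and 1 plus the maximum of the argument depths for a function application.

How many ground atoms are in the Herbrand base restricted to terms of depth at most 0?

48

First count ground terms of depth ≤ 0.
Write N_k for the number of ground terms of depth ≤ k. A term of depth ≤ k is either a constant or a function symbol applied to arguments of depth ≤ k−1, so N_k = 4 + N_{k-1}^2.
N_0 = 4
Explicitly: d, c, a, e.
So |H| = 4.
Each predicate of arity r yields |H|^r ground atoms (one per choice of an r-tuple from H):
  A: 4^2 = 16;  B: 4^2 = 16;  C: 4^2 = 16
Total ground atoms: 16 + 16 + 16 = 48.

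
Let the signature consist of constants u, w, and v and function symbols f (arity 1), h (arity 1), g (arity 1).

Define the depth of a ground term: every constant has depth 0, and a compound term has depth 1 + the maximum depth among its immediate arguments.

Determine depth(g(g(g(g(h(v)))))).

depth(h(v)) = 1 + depth(v) = 1 + 0 = 1
depth(g(h(v))) = 1 + depth(h(v)) = 1 + 1 = 2
depth(g(g(h(v)))) = 1 + depth(g(h(v))) = 1 + 2 = 3
depth(g(g(g(h(v))))) = 1 + depth(g(g(h(v)))) = 1 + 3 = 4
depth(g(g(g(g(h(v)))))) = 1 + depth(g(g(g(h(v))))) = 1 + 4 = 5

5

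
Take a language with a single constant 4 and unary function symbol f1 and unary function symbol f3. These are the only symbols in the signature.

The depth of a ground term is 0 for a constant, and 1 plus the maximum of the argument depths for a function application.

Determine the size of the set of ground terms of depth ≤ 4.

31

Write N_k for the number of ground terms of depth ≤ k. A term of depth ≤ k is either a constant or a function symbol applied to arguments of depth ≤ k−1, so N_k = 1 + N_{k-1} + N_{k-1}.
N_0 = 1
N_1 = 1 + 1 + 1 = 3
N_2 = 1 + 3 + 3 = 7
N_3 = 1 + 7 + 7 = 15
N_4 = 1 + 15 + 15 = 31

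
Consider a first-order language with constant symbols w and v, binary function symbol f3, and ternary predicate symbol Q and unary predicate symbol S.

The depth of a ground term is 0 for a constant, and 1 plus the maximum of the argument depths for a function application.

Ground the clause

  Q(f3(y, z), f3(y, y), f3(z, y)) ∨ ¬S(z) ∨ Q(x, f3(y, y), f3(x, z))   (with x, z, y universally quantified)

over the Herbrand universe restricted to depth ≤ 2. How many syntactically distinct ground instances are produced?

Ground terms of depth ≤ 2:
  Write N_k for the number of ground terms of depth ≤ k. A term of depth ≤ k is either a constant or a function symbol applied to arguments of depth ≤ k−1, so N_k = 2 + N_{k-1}^2.
  N_0 = 2
  N_1 = 2 + 2^2 = 6
  N_2 = 2 + 6^2 = 38
So there are 38 ground terms available for substitution.
The clause has 3 distinct variables (x, z, y), each appearing in the body. In the free term algebra distinct substitutions yield syntactically distinct ground instances.
Number of ground instances = 38^3 = 54872.

54872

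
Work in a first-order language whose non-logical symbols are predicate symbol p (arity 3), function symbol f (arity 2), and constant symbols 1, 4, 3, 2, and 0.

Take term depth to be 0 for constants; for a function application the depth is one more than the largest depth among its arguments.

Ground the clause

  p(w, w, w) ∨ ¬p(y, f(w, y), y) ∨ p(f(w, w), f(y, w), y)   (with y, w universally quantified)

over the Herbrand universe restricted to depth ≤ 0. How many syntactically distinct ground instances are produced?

Ground terms of depth ≤ 0:
  Let N_k count ground terms of depth at most k. Each non-constant term of depth ≤ k is some function symbol applied to depth-≤(k−1) arguments, giving N_k = 5 + N_{k-1}^2.
  N_0 = 5
So there are 5 ground terms available for substitution.
The clause has 2 distinct variables (y, w), each appearing in the body. In the free term algebra distinct substitutions yield syntactically distinct ground instances.
Number of ground instances = 5^2 = 25.

25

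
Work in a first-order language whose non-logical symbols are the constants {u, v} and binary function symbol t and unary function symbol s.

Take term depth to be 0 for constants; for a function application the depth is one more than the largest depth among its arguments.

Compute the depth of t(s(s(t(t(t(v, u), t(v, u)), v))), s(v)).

depth(t(v, u)) = 1 + max(0, 0) = 1
depth(t(t(v, u), t(v, u))) = 1 + max(1, 1) = 2
depth(t(t(t(v, u), t(v, u)), v)) = 1 + max(2, 0) = 3
depth(s(t(t(t(v, u), t(v, u)), v))) = 1 + depth(t(t(t(v, u), t(v, u)), v)) = 1 + 3 = 4
depth(s(s(t(t(t(v, u), t(v, u)), v)))) = 1 + depth(s(t(t(t(v, u), t(v, u)), v))) = 1 + 4 = 5
depth(s(v)) = 1 + depth(v) = 1 + 0 = 1
depth(t(s(s(t(t(t(v, u), t(v, u)), v))), s(v))) = 1 + max(5, 1) = 6

6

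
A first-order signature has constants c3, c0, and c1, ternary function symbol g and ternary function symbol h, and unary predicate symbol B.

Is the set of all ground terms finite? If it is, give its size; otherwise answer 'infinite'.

infinite

The signature has at least one function symbol (g, arity 3) and at least one constant (c3).
Iterating g gives infinitely many distinct ground terms: c3, g(c3, c3, c3), g(g(c3, c3, c3), g(c3, c3, c3), g(c3, c3, c3)), ...
So the Herbrand universe is infinite.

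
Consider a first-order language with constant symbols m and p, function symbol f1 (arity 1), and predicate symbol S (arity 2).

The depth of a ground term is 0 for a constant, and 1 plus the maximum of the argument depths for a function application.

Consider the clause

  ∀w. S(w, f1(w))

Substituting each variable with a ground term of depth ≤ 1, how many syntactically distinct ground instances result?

4

Ground terms of depth ≤ 1:
  Let N_k = |{terms of depth ≤ k}|. Then N_0 = 2 and N_k = 2 + N_{k-1} for k ≥ 1 (one summand per function symbol, arity giving the exponent).
  N_0 = 2
  N_1 = 2 + 2 = 4
So there are 4 ground terms available for substitution.
The clause has 1 distinct variable (w), which appears in the body. In the free term algebra distinct substitutions yield syntactically distinct ground instances.
Number of ground instances = 4.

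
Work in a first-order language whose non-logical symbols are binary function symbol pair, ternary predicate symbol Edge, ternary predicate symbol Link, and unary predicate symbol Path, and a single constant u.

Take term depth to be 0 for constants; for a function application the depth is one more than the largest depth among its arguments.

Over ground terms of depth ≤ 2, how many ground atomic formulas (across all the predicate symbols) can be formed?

First count ground terms of depth ≤ 2.
If N_k denotes the number of depth-≤k ground terms, the 1 constant gives N_0 = 1, and each function symbol of arity r contributes N_{k-1}^r new terms at level k: N_k = 1 + N_{k-1}^2.
N_0 = 1
N_1 = 1 + 1^2 = 2
N_2 = 1 + 2^2 = 5
Explicitly: u, pair(u, u), pair(u, pair(u, u)), pair(pair(u, u), u), pair(pair(u, u), pair(u, u)).
So |H| = 5.
For each predicate symbol, the number of ground atoms is |H| raised to its arity; summing:
  Edge: 5^3 = 125;  Link: 5^3 = 125;  Path: 5
Total ground atoms: 125 + 125 + 5 = 255.

255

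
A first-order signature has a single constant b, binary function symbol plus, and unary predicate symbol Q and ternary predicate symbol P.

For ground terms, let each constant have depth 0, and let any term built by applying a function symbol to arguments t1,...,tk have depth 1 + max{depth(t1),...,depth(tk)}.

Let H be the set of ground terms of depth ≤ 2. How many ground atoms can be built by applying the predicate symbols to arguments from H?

First count ground terms of depth ≤ 2.
Write N_k for the number of ground terms of depth ≤ k. A term of depth ≤ k is either a constant or a function symbol applied to arguments of depth ≤ k−1, so N_k = 1 + N_{k-1}^2.
N_0 = 1
N_1 = 1 + 1^2 = 2
N_2 = 1 + 2^2 = 5
Explicitly: b, plus(b, b), plus(b, plus(b, b)), plus(plus(b, b), b), plus(plus(b, b), plus(b, b)).
So |H| = 5.
Ground atoms are formed by filling each argument slot of a predicate with a term from H, so an r-ary predicate gives |H|^r atoms:
  Q: 5;  P: 5^3 = 125
Total ground atoms: 5 + 125 = 130.

130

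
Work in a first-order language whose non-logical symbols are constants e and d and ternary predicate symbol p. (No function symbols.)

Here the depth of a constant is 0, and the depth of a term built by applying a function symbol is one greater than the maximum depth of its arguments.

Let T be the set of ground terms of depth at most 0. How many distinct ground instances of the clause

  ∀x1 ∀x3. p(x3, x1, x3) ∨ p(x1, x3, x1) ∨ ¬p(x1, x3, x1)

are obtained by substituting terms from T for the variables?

Ground terms of depth ≤ 0:
  With no function symbols every ground term is a constant, so there are exactly 2 ground terms at every depth bound.
  N_0 = 2
So there are 2 ground terms available for substitution.
Each of x1, x3 ranges independently over the available ground terms, and distinct assignments produce distinct instances.
Number of ground instances = 2^2 = 4.

4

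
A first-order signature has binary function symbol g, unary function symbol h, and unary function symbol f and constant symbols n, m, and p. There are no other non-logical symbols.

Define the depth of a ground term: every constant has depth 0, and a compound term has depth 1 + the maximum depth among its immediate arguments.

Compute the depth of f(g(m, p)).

depth(g(m, p)) = 1 + max(0, 0) = 1
depth(f(g(m, p))) = 1 + depth(g(m, p)) = 1 + 1 = 2

2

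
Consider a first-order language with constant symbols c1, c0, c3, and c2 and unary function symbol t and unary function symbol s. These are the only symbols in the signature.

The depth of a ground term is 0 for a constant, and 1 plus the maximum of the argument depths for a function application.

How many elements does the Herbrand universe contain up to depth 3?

60

Let N_k count ground terms of depth at most k. Each non-constant term of depth ≤ k is some function symbol applied to depth-≤(k−1) arguments, giving N_k = 4 + N_{k-1} + N_{k-1}.
N_0 = 4
N_1 = 4 + 4 + 4 = 12
N_2 = 4 + 12 + 12 = 28
N_3 = 4 + 28 + 28 = 60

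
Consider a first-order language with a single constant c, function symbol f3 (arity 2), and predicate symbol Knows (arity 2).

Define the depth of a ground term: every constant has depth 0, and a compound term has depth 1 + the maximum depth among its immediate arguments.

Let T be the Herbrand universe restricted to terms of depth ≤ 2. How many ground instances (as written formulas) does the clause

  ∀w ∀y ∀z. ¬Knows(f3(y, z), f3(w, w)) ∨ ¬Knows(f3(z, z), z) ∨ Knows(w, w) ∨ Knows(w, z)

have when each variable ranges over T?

Ground terms of depth ≤ 2:
  Count level by level. With function symbols f3/2, the terms of depth ≤ k are the 1 constant together with each function applied to depth-≤(k−1) tuples, so N_k = 1 + N_{k-1}^2.
  N_0 = 1
  N_1 = 1 + 1^2 = 2
  N_2 = 1 + 2^2 = 5
  Explicitly: c, f3(c, c), f3(c, f3(c, c)), f3(f3(c, c), c), f3(f3(c, c), f3(c, c)).
So there are 5 ground terms available for substitution.
There are 3 variables to instantiate (w, y, z), each occurring in at least one literal, so different choices give different ground instances.
Number of ground instances = 5^3 = 125.

125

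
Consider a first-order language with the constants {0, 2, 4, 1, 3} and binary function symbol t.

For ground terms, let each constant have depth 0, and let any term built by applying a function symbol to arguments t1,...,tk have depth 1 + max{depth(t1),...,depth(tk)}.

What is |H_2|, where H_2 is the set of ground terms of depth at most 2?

905

Count level by level. With function symbols t/2, the terms of depth ≤ k are the 5 constants together with each function applied to depth-≤(k−1) tuples, so N_k = 5 + N_{k-1}^2.
N_0 = 5
N_1 = 5 + 5^2 = 30
N_2 = 5 + 30^2 = 905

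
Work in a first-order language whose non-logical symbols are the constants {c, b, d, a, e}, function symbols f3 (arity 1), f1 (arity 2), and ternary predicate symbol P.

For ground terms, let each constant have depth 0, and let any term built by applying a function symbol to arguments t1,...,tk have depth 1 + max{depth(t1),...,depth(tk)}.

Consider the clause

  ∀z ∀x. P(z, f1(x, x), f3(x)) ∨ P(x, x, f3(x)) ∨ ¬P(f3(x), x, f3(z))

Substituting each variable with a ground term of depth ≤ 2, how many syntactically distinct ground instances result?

Ground terms of depth ≤ 2:
  Let N_k = |{terms of depth ≤ k}|. Then N_0 = 5 and N_k = 5 + N_{k-1} + N_{k-1}^2 for k ≥ 1 (one summand per function symbol, arity giving the exponent).
  N_0 = 5
  N_1 = 5 + 5 + 5^2 = 35
  N_2 = 5 + 35 + 35^2 = 1265
So there are 1265 ground terms available for substitution.
There are 2 variables to instantiate (z, x), each occurring in at least one literal, so different choices give different ground instances.
Number of ground instances = 1265^2 = 1600225.

1600225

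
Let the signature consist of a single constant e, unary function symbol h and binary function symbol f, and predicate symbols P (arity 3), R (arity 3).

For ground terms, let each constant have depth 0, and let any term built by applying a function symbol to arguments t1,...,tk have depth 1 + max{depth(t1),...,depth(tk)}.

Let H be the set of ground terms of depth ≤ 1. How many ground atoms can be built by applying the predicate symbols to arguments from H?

First count ground terms of depth ≤ 1.
Let N_k = |{terms of depth ≤ k}|. Then N_0 = 1 and N_k = 1 + N_{k-1} + N_{k-1}^2 for k ≥ 1 (one summand per function symbol, arity giving the exponent).
N_0 = 1
N_1 = 1 + 1 + 1^2 = 3
So |H| = 3.
Ground atoms are formed by filling each argument slot of a predicate with a term from H, so an r-ary predicate gives |H|^r atoms:
  P: 3^3 = 27;  R: 3^3 = 27
Total ground atoms: 27 + 27 = 54.

54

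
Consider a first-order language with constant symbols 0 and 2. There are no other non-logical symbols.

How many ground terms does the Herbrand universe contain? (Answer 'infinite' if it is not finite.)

2

There are no function symbols, so every ground term is one of the 2 constants.
The Herbrand universe is {0, 2}, which is finite with 2 elements.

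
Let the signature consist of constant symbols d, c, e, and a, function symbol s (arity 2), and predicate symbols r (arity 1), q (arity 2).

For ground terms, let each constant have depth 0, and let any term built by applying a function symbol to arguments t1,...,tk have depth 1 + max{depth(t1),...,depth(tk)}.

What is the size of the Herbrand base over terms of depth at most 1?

420

First count ground terms of depth ≤ 1.
Let N_k count ground terms of depth at most k. Each non-constant term of depth ≤ k is some function symbol applied to depth-≤(k−1) arguments, giving N_k = 4 + N_{k-1}^2.
N_0 = 4
N_1 = 4 + 4^2 = 20
So |H| = 20.
A ground atom is a predicate applied to a tuple of terms from H, so the count is the sum over predicates of |H|^arity:
  r: 20;  q: 20^2 = 400
Total ground atoms: 20 + 400 = 420.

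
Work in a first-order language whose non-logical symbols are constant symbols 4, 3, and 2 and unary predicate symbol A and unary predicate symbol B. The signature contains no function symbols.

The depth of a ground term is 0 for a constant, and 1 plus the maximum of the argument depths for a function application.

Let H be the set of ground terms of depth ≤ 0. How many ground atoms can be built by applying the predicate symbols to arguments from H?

6

First count ground terms of depth ≤ 0.
With no function symbols every ground term is a constant, so there are exactly 3 ground terms at every depth bound.
N_0 = 3
Explicitly: 4, 3, 2.
So |H| = 3.
Each predicate of arity r yields |H|^r ground atoms (one per choice of an r-tuple from H):
  A: 3;  B: 3
Total ground atoms: 3 + 3 = 6.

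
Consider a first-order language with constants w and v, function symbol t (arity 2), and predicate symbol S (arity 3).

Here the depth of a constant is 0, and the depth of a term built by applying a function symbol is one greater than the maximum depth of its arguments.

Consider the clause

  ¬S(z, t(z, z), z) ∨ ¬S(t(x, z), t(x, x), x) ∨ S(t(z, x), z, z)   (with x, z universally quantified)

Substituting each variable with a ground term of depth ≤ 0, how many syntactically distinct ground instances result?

Ground terms of depth ≤ 0:
  Write N_k for the number of ground terms of depth ≤ k. A term of depth ≤ k is either a constant or a function symbol applied to arguments of depth ≤ k−1, so N_k = 2 + N_{k-1}^2.
  N_0 = 2
  Explicitly: w, v.
So there are 2 ground terms available for substitution.
There are 2 variables to instantiate (x, z), each occurring in at least one literal, so different choices give different ground instances.
Number of ground instances = 2^2 = 4.

4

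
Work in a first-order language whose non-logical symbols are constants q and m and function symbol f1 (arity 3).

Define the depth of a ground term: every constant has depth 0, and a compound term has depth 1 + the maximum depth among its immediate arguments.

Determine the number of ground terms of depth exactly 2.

Let N_k count ground terms of depth at most k. Each non-constant term of depth ≤ k is some function symbol applied to depth-≤(k−1) arguments, giving N_k = 2 + N_{k-1}^3.
N_0 = 2
N_1 = 2 + 2^3 = 10
N_2 = 2 + 10^3 = 1002
Terms of depth exactly 2: N_2 − N_1 = 1002 − 10 = 992.

992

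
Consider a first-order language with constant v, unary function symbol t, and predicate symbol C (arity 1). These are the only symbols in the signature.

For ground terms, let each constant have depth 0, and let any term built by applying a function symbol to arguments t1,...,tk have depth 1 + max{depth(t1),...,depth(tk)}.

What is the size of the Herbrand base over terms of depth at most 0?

1

First count ground terms of depth ≤ 0.
Let N_k count ground terms of depth at most k. Each non-constant term of depth ≤ k is some function symbol applied to depth-≤(k−1) arguments, giving N_k = 1 + N_{k-1}.
N_0 = 1
Explicitly: v.
So |H| = 1.
Each predicate of arity r yields |H|^r ground atoms (one per choice of an r-tuple from H):
  C: 1
Total ground atoms: 1.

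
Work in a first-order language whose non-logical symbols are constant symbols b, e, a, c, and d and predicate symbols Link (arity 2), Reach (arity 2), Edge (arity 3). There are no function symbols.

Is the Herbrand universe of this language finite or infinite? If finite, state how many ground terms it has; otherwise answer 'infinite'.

5

There are no function symbols, so every ground term is one of the 5 constants.
The Herbrand universe is {b, e, a, c, d}, which is finite with 5 elements.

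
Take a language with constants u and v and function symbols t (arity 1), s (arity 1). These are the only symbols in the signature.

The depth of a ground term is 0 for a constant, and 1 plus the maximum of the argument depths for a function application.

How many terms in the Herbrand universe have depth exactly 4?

Write N_k for the number of ground terms of depth ≤ k. A term of depth ≤ k is either a constant or a function symbol applied to arguments of depth ≤ k−1, so N_k = 2 + N_{k-1} + N_{k-1}.
N_0 = 2
N_1 = 2 + 2 + 2 = 6
N_2 = 2 + 6 + 6 = 14
N_3 = 2 + 14 + 14 = 30
N_4 = 2 + 30 + 30 = 62
Terms of depth exactly 4: N_4 − N_3 = 62 − 30 = 32.

32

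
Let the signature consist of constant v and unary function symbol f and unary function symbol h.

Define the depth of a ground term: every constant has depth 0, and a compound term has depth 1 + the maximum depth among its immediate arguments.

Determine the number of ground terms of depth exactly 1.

2

If N_k denotes the number of depth-≤k ground terms, the 1 constant gives N_0 = 1, and each function symbol of arity r contributes N_{k-1}^r new terms at level k: N_k = 1 + N_{k-1} + N_{k-1}.
N_0 = 1
N_1 = 1 + 1 + 1 = 3
Terms of depth exactly 1: N_1 − N_0 = 3 − 1 = 2.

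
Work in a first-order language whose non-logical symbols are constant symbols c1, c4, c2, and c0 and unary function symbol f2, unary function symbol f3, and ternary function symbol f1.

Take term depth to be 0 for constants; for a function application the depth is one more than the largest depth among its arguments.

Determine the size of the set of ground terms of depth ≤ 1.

Let N_k = |{terms of depth ≤ k}|. Then N_0 = 4 and N_k = 4 + N_{k-1} + N_{k-1} + N_{k-1}^3 for k ≥ 1 (one summand per function symbol, arity giving the exponent).
N_0 = 4
N_1 = 4 + 4 + 4 + 4^3 = 76

76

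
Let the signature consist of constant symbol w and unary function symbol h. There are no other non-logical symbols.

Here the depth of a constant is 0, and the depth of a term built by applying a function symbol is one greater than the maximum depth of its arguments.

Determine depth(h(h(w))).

depth(h(w)) = 1 + depth(w) = 1 + 0 = 1
depth(h(h(w))) = 1 + depth(h(w)) = 1 + 1 = 2

2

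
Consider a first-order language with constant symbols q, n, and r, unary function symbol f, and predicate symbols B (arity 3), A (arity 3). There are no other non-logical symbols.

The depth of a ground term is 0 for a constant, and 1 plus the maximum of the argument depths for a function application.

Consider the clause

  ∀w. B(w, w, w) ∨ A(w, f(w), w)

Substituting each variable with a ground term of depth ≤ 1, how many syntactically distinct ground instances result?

6

Ground terms of depth ≤ 1:
  Write N_k for the number of ground terms of depth ≤ k. A term of depth ≤ k is either a constant or a function symbol applied to arguments of depth ≤ k−1, so N_k = 3 + N_{k-1}.
  N_0 = 3
  N_1 = 3 + 3 = 6
So there are 6 ground terms available for substitution.
The variable w ranges independently over the available ground terms, and distinct assignments produce distinct instances.
Number of ground instances = 6.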